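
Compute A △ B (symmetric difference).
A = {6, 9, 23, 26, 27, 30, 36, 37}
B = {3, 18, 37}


Set A = {6, 9, 23, 26, 27, 30, 36, 37}
Set B = {3, 18, 37}
A △ B = (A \ B) ∪ (B \ A)
Elements in A but not B: {6, 9, 23, 26, 27, 30, 36}
Elements in B but not A: {3, 18}
A △ B = {3, 6, 9, 18, 23, 26, 27, 30, 36}

{3, 6, 9, 18, 23, 26, 27, 30, 36}


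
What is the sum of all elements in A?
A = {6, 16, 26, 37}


Set A = {6, 16, 26, 37}
Sum = 6 + 16 + 26 + 37 = 85

85


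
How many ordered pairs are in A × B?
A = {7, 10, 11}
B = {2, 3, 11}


Set A = {7, 10, 11} has 3 elements.
Set B = {2, 3, 11} has 3 elements.
|A × B| = |A| × |B| = 3 × 3 = 9

9


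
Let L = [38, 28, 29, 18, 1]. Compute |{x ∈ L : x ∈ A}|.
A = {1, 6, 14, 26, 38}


Set A = {1, 6, 14, 26, 38}
Candidates: [38, 28, 29, 18, 1]
Check each candidate:
38 ∈ A, 28 ∉ A, 29 ∉ A, 18 ∉ A, 1 ∈ A
Count of candidates in A: 2

2


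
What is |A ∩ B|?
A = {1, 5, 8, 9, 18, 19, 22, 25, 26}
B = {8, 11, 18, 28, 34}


Set A = {1, 5, 8, 9, 18, 19, 22, 25, 26}
Set B = {8, 11, 18, 28, 34}
A ∩ B = {8, 18}
|A ∩ B| = 2

2


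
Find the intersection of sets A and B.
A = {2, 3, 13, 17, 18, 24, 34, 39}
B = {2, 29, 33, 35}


Set A = {2, 3, 13, 17, 18, 24, 34, 39}
Set B = {2, 29, 33, 35}
A ∩ B includes only elements in both sets.
Check each element of A against B:
2 ✓, 3 ✗, 13 ✗, 17 ✗, 18 ✗, 24 ✗, 34 ✗, 39 ✗
A ∩ B = {2}

{2}


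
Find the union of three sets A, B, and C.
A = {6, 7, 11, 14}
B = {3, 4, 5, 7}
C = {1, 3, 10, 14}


Set A = {6, 7, 11, 14}
Set B = {3, 4, 5, 7}
Set C = {1, 3, 10, 14}
First, A ∪ B = {3, 4, 5, 6, 7, 11, 14}
Then, (A ∪ B) ∪ C = {1, 3, 4, 5, 6, 7, 10, 11, 14}

{1, 3, 4, 5, 6, 7, 10, 11, 14}


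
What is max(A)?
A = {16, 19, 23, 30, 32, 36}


Set A = {16, 19, 23, 30, 32, 36}
Elements in ascending order: 16, 19, 23, 30, 32, 36
The largest element is 36.

36


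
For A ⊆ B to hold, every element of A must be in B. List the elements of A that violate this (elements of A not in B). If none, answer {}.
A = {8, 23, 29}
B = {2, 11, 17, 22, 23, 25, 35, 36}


Set A = {8, 23, 29}
Set B = {2, 11, 17, 22, 23, 25, 35, 36}
Check each element of A against B:
8 ∉ B (include), 23 ∈ B, 29 ∉ B (include)
Elements of A not in B: {8, 29}

{8, 29}


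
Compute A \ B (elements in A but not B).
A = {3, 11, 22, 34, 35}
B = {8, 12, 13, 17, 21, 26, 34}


Set A = {3, 11, 22, 34, 35}
Set B = {8, 12, 13, 17, 21, 26, 34}
A \ B includes elements in A that are not in B.
Check each element of A:
3 (not in B, keep), 11 (not in B, keep), 22 (not in B, keep), 34 (in B, remove), 35 (not in B, keep)
A \ B = {3, 11, 22, 35}

{3, 11, 22, 35}


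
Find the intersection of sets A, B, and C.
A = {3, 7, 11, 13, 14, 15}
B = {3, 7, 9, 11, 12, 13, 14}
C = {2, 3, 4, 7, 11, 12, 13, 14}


Set A = {3, 7, 11, 13, 14, 15}
Set B = {3, 7, 9, 11, 12, 13, 14}
Set C = {2, 3, 4, 7, 11, 12, 13, 14}
First, A ∩ B = {3, 7, 11, 13, 14}
Then, (A ∩ B) ∩ C = {3, 7, 11, 13, 14}

{3, 7, 11, 13, 14}


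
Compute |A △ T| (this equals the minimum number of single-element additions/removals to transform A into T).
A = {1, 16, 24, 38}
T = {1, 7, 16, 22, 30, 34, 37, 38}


Set A = {1, 16, 24, 38}
Set T = {1, 7, 16, 22, 30, 34, 37, 38}
Elements to remove from A (in A, not in T): {24} → 1 removals
Elements to add to A (in T, not in A): {7, 22, 30, 34, 37} → 5 additions
Total edits = 1 + 5 = 6

6


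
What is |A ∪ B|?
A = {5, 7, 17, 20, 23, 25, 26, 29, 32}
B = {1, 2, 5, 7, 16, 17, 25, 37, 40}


Set A = {5, 7, 17, 20, 23, 25, 26, 29, 32}, |A| = 9
Set B = {1, 2, 5, 7, 16, 17, 25, 37, 40}, |B| = 9
A ∩ B = {5, 7, 17, 25}, |A ∩ B| = 4
|A ∪ B| = |A| + |B| - |A ∩ B| = 9 + 9 - 4 = 14

14


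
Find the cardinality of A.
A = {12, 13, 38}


Set A = {12, 13, 38}
Listing elements: 12, 13, 38
Counting: 3 elements
|A| = 3

3


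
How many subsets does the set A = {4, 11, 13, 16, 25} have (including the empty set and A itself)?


Set A = {4, 11, 13, 16, 25}
|A| = 5
The power set P(A) contains all subsets of A.
|P(A)| = 2^|A| = 2^5 = 32

32


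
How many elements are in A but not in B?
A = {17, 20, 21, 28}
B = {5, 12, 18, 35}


Set A = {17, 20, 21, 28}
Set B = {5, 12, 18, 35}
A \ B = {17, 20, 21, 28}
|A \ B| = 4

4


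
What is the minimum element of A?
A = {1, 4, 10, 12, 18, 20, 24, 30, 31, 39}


Set A = {1, 4, 10, 12, 18, 20, 24, 30, 31, 39}
Elements in ascending order: 1, 4, 10, 12, 18, 20, 24, 30, 31, 39
The smallest element is 1.

1


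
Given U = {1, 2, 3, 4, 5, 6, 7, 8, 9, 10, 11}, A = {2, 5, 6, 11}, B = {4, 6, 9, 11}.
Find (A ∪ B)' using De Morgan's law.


U = {1, 2, 3, 4, 5, 6, 7, 8, 9, 10, 11}
A = {2, 5, 6, 11}, B = {4, 6, 9, 11}
A ∪ B = {2, 4, 5, 6, 9, 11}
(A ∪ B)' = U \ (A ∪ B) = {1, 3, 7, 8, 10}
Verification via A' ∩ B': A' = {1, 3, 4, 7, 8, 9, 10}, B' = {1, 2, 3, 5, 7, 8, 10}
A' ∩ B' = {1, 3, 7, 8, 10} ✓

{1, 3, 7, 8, 10}


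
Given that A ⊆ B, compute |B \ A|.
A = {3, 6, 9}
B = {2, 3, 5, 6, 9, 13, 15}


Set A = {3, 6, 9}, |A| = 3
Set B = {2, 3, 5, 6, 9, 13, 15}, |B| = 7
Since A ⊆ B: B \ A = {2, 5, 13, 15}
|B| - |A| = 7 - 3 = 4

4


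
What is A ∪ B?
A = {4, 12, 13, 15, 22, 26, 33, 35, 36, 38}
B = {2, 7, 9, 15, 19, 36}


Set A = {4, 12, 13, 15, 22, 26, 33, 35, 36, 38}
Set B = {2, 7, 9, 15, 19, 36}
A ∪ B includes all elements in either set.
Elements from A: {4, 12, 13, 15, 22, 26, 33, 35, 36, 38}
Elements from B not already included: {2, 7, 9, 19}
A ∪ B = {2, 4, 7, 9, 12, 13, 15, 19, 22, 26, 33, 35, 36, 38}

{2, 4, 7, 9, 12, 13, 15, 19, 22, 26, 33, 35, 36, 38}


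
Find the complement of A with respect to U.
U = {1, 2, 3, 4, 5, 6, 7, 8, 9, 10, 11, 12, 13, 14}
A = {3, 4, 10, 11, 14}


Universal set U = {1, 2, 3, 4, 5, 6, 7, 8, 9, 10, 11, 12, 13, 14}
Set A = {3, 4, 10, 11, 14}
A' = U \ A = elements in U but not in A
Checking each element of U:
1 (not in A, include), 2 (not in A, include), 3 (in A, exclude), 4 (in A, exclude), 5 (not in A, include), 6 (not in A, include), 7 (not in A, include), 8 (not in A, include), 9 (not in A, include), 10 (in A, exclude), 11 (in A, exclude), 12 (not in A, include), 13 (not in A, include), 14 (in A, exclude)
A' = {1, 2, 5, 6, 7, 8, 9, 12, 13}

{1, 2, 5, 6, 7, 8, 9, 12, 13}


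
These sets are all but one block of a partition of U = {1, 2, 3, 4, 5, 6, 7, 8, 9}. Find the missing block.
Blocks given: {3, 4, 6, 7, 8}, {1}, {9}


U = {1, 2, 3, 4, 5, 6, 7, 8, 9}
Shown blocks: {3, 4, 6, 7, 8}, {1}, {9}
A partition's blocks are pairwise disjoint and cover U, so the missing block = U \ (union of shown blocks).
Union of shown blocks: {1, 3, 4, 6, 7, 8, 9}
Missing block = U \ (union) = {2, 5}

{2, 5}


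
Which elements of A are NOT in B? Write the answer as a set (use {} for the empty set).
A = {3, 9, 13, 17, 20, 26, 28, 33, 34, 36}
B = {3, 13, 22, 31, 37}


Set A = {3, 9, 13, 17, 20, 26, 28, 33, 34, 36}
Set B = {3, 13, 22, 31, 37}
Check each element of A against B:
3 ∈ B, 9 ∉ B (include), 13 ∈ B, 17 ∉ B (include), 20 ∉ B (include), 26 ∉ B (include), 28 ∉ B (include), 33 ∉ B (include), 34 ∉ B (include), 36 ∉ B (include)
Elements of A not in B: {9, 17, 20, 26, 28, 33, 34, 36}

{9, 17, 20, 26, 28, 33, 34, 36}


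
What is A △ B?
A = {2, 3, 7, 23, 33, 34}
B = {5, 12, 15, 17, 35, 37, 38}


Set A = {2, 3, 7, 23, 33, 34}
Set B = {5, 12, 15, 17, 35, 37, 38}
A △ B = (A \ B) ∪ (B \ A)
Elements in A but not B: {2, 3, 7, 23, 33, 34}
Elements in B but not A: {5, 12, 15, 17, 35, 37, 38}
A △ B = {2, 3, 5, 7, 12, 15, 17, 23, 33, 34, 35, 37, 38}

{2, 3, 5, 7, 12, 15, 17, 23, 33, 34, 35, 37, 38}


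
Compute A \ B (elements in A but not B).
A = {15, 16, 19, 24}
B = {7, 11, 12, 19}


Set A = {15, 16, 19, 24}
Set B = {7, 11, 12, 19}
A \ B includes elements in A that are not in B.
Check each element of A:
15 (not in B, keep), 16 (not in B, keep), 19 (in B, remove), 24 (not in B, keep)
A \ B = {15, 16, 24}

{15, 16, 24}


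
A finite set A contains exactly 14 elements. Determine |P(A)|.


The set has 14 elements.
The power set contains all possible subsets.
|P(A)| = 2^|A| = 2^14 = 16384

16384


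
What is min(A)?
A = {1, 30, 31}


Set A = {1, 30, 31}
Elements in ascending order: 1, 30, 31
The smallest element is 1.

1


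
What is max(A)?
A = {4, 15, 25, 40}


Set A = {4, 15, 25, 40}
Elements in ascending order: 4, 15, 25, 40
The largest element is 40.

40


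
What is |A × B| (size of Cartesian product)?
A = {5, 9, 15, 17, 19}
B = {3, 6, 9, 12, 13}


Set A = {5, 9, 15, 17, 19} has 5 elements.
Set B = {3, 6, 9, 12, 13} has 5 elements.
|A × B| = |A| × |B| = 5 × 5 = 25

25


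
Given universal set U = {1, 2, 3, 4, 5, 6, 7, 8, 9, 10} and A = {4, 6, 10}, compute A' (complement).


Universal set U = {1, 2, 3, 4, 5, 6, 7, 8, 9, 10}
Set A = {4, 6, 10}
A' = U \ A = elements in U but not in A
Checking each element of U:
1 (not in A, include), 2 (not in A, include), 3 (not in A, include), 4 (in A, exclude), 5 (not in A, include), 6 (in A, exclude), 7 (not in A, include), 8 (not in A, include), 9 (not in A, include), 10 (in A, exclude)
A' = {1, 2, 3, 5, 7, 8, 9}

{1, 2, 3, 5, 7, 8, 9}


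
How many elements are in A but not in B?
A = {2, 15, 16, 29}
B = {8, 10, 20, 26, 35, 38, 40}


Set A = {2, 15, 16, 29}
Set B = {8, 10, 20, 26, 35, 38, 40}
A \ B = {2, 15, 16, 29}
|A \ B| = 4

4


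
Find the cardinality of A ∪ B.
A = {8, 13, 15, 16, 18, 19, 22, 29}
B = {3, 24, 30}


Set A = {8, 13, 15, 16, 18, 19, 22, 29}, |A| = 8
Set B = {3, 24, 30}, |B| = 3
A ∩ B = {}, |A ∩ B| = 0
|A ∪ B| = |A| + |B| - |A ∩ B| = 8 + 3 - 0 = 11

11


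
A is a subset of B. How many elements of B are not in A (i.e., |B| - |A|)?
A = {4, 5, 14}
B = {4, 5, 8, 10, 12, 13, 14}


Set A = {4, 5, 14}, |A| = 3
Set B = {4, 5, 8, 10, 12, 13, 14}, |B| = 7
Since A ⊆ B: B \ A = {8, 10, 12, 13}
|B| - |A| = 7 - 3 = 4

4


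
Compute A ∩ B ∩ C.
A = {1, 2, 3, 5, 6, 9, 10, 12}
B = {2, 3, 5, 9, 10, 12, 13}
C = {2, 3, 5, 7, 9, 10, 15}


Set A = {1, 2, 3, 5, 6, 9, 10, 12}
Set B = {2, 3, 5, 9, 10, 12, 13}
Set C = {2, 3, 5, 7, 9, 10, 15}
First, A ∩ B = {2, 3, 5, 9, 10, 12}
Then, (A ∩ B) ∩ C = {2, 3, 5, 9, 10}

{2, 3, 5, 9, 10}


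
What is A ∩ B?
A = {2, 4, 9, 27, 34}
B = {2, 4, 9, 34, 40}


Set A = {2, 4, 9, 27, 34}
Set B = {2, 4, 9, 34, 40}
A ∩ B includes only elements in both sets.
Check each element of A against B:
2 ✓, 4 ✓, 9 ✓, 27 ✗, 34 ✓
A ∩ B = {2, 4, 9, 34}

{2, 4, 9, 34}


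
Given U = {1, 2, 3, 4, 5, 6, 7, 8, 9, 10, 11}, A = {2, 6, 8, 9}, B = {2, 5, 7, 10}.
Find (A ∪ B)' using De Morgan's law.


U = {1, 2, 3, 4, 5, 6, 7, 8, 9, 10, 11}
A = {2, 6, 8, 9}, B = {2, 5, 7, 10}
A ∪ B = {2, 5, 6, 7, 8, 9, 10}
(A ∪ B)' = U \ (A ∪ B) = {1, 3, 4, 11}
Verification via A' ∩ B': A' = {1, 3, 4, 5, 7, 10, 11}, B' = {1, 3, 4, 6, 8, 9, 11}
A' ∩ B' = {1, 3, 4, 11} ✓

{1, 3, 4, 11}


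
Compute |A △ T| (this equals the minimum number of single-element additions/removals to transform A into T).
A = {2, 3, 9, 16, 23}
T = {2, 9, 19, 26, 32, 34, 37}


Set A = {2, 3, 9, 16, 23}
Set T = {2, 9, 19, 26, 32, 34, 37}
Elements to remove from A (in A, not in T): {3, 16, 23} → 3 removals
Elements to add to A (in T, not in A): {19, 26, 32, 34, 37} → 5 additions
Total edits = 3 + 5 = 8

8


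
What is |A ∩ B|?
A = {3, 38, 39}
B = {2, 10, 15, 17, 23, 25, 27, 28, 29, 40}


Set A = {3, 38, 39}
Set B = {2, 10, 15, 17, 23, 25, 27, 28, 29, 40}
A ∩ B = {}
|A ∩ B| = 0

0


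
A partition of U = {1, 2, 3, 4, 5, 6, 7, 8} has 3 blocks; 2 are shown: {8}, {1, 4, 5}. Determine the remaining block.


U = {1, 2, 3, 4, 5, 6, 7, 8}
Shown blocks: {8}, {1, 4, 5}
A partition's blocks are pairwise disjoint and cover U, so the missing block = U \ (union of shown blocks).
Union of shown blocks: {1, 4, 5, 8}
Missing block = U \ (union) = {2, 3, 6, 7}

{2, 3, 6, 7}


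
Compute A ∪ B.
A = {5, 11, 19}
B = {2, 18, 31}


Set A = {5, 11, 19}
Set B = {2, 18, 31}
A ∪ B includes all elements in either set.
Elements from A: {5, 11, 19}
Elements from B not already included: {2, 18, 31}
A ∪ B = {2, 5, 11, 18, 19, 31}

{2, 5, 11, 18, 19, 31}


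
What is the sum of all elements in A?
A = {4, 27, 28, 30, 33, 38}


Set A = {4, 27, 28, 30, 33, 38}
Sum = 4 + 27 + 28 + 30 + 33 + 38 = 160

160


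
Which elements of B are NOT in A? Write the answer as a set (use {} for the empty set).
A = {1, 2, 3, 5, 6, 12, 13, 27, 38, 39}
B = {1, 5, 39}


Set A = {1, 2, 3, 5, 6, 12, 13, 27, 38, 39}
Set B = {1, 5, 39}
Check each element of B against A:
1 ∈ A, 5 ∈ A, 39 ∈ A
Elements of B not in A: {}

{}


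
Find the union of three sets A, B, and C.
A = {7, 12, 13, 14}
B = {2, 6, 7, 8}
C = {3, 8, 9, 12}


Set A = {7, 12, 13, 14}
Set B = {2, 6, 7, 8}
Set C = {3, 8, 9, 12}
First, A ∪ B = {2, 6, 7, 8, 12, 13, 14}
Then, (A ∪ B) ∪ C = {2, 3, 6, 7, 8, 9, 12, 13, 14}

{2, 3, 6, 7, 8, 9, 12, 13, 14}


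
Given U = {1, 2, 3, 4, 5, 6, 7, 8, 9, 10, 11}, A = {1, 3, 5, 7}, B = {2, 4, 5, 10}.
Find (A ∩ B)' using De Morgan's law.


U = {1, 2, 3, 4, 5, 6, 7, 8, 9, 10, 11}
A = {1, 3, 5, 7}, B = {2, 4, 5, 10}
A ∩ B = {5}
(A ∩ B)' = U \ (A ∩ B) = {1, 2, 3, 4, 6, 7, 8, 9, 10, 11}
Verification via A' ∪ B': A' = {2, 4, 6, 8, 9, 10, 11}, B' = {1, 3, 6, 7, 8, 9, 11}
A' ∪ B' = {1, 2, 3, 4, 6, 7, 8, 9, 10, 11} ✓

{1, 2, 3, 4, 6, 7, 8, 9, 10, 11}


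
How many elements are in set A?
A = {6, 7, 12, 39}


Set A = {6, 7, 12, 39}
Listing elements: 6, 7, 12, 39
Counting: 4 elements
|A| = 4

4


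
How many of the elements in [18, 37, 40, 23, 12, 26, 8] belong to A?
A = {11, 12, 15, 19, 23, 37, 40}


Set A = {11, 12, 15, 19, 23, 37, 40}
Candidates: [18, 37, 40, 23, 12, 26, 8]
Check each candidate:
18 ∉ A, 37 ∈ A, 40 ∈ A, 23 ∈ A, 12 ∈ A, 26 ∉ A, 8 ∉ A
Count of candidates in A: 4

4


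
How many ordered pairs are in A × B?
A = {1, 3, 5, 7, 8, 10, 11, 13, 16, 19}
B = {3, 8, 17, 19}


Set A = {1, 3, 5, 7, 8, 10, 11, 13, 16, 19} has 10 elements.
Set B = {3, 8, 17, 19} has 4 elements.
|A × B| = |A| × |B| = 10 × 4 = 40

40


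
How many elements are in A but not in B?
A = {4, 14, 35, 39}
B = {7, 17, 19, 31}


Set A = {4, 14, 35, 39}
Set B = {7, 17, 19, 31}
A \ B = {4, 14, 35, 39}
|A \ B| = 4

4


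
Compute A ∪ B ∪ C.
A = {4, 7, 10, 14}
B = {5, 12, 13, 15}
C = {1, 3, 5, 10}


Set A = {4, 7, 10, 14}
Set B = {5, 12, 13, 15}
Set C = {1, 3, 5, 10}
First, A ∪ B = {4, 5, 7, 10, 12, 13, 14, 15}
Then, (A ∪ B) ∪ C = {1, 3, 4, 5, 7, 10, 12, 13, 14, 15}

{1, 3, 4, 5, 7, 10, 12, 13, 14, 15}


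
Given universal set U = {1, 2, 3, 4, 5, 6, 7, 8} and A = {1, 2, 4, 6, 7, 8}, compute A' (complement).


Universal set U = {1, 2, 3, 4, 5, 6, 7, 8}
Set A = {1, 2, 4, 6, 7, 8}
A' = U \ A = elements in U but not in A
Checking each element of U:
1 (in A, exclude), 2 (in A, exclude), 3 (not in A, include), 4 (in A, exclude), 5 (not in A, include), 6 (in A, exclude), 7 (in A, exclude), 8 (in A, exclude)
A' = {3, 5}

{3, 5}


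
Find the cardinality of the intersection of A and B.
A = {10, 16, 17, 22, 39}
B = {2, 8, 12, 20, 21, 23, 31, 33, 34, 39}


Set A = {10, 16, 17, 22, 39}
Set B = {2, 8, 12, 20, 21, 23, 31, 33, 34, 39}
A ∩ B = {39}
|A ∩ B| = 1

1


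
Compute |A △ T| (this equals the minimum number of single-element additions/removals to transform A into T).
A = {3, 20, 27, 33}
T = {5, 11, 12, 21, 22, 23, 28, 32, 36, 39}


Set A = {3, 20, 27, 33}
Set T = {5, 11, 12, 21, 22, 23, 28, 32, 36, 39}
Elements to remove from A (in A, not in T): {3, 20, 27, 33} → 4 removals
Elements to add to A (in T, not in A): {5, 11, 12, 21, 22, 23, 28, 32, 36, 39} → 10 additions
Total edits = 4 + 10 = 14

14


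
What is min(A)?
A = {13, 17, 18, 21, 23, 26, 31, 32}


Set A = {13, 17, 18, 21, 23, 26, 31, 32}
Elements in ascending order: 13, 17, 18, 21, 23, 26, 31, 32
The smallest element is 13.

13


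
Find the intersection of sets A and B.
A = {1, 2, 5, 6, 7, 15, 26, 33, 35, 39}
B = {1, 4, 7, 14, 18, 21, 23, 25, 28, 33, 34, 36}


Set A = {1, 2, 5, 6, 7, 15, 26, 33, 35, 39}
Set B = {1, 4, 7, 14, 18, 21, 23, 25, 28, 33, 34, 36}
A ∩ B includes only elements in both sets.
Check each element of A against B:
1 ✓, 2 ✗, 5 ✗, 6 ✗, 7 ✓, 15 ✗, 26 ✗, 33 ✓, 35 ✗, 39 ✗
A ∩ B = {1, 7, 33}

{1, 7, 33}


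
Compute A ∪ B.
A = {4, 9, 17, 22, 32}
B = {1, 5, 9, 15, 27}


Set A = {4, 9, 17, 22, 32}
Set B = {1, 5, 9, 15, 27}
A ∪ B includes all elements in either set.
Elements from A: {4, 9, 17, 22, 32}
Elements from B not already included: {1, 5, 15, 27}
A ∪ B = {1, 4, 5, 9, 15, 17, 22, 27, 32}

{1, 4, 5, 9, 15, 17, 22, 27, 32}


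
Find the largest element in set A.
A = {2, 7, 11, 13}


Set A = {2, 7, 11, 13}
Elements in ascending order: 2, 7, 11, 13
The largest element is 13.

13


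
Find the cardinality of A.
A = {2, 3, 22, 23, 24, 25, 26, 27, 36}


Set A = {2, 3, 22, 23, 24, 25, 26, 27, 36}
Listing elements: 2, 3, 22, 23, 24, 25, 26, 27, 36
Counting: 9 elements
|A| = 9

9


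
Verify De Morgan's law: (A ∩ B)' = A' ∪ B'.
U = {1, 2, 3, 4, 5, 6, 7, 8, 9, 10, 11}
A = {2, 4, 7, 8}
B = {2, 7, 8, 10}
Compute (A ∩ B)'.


U = {1, 2, 3, 4, 5, 6, 7, 8, 9, 10, 11}
A = {2, 4, 7, 8}, B = {2, 7, 8, 10}
A ∩ B = {2, 7, 8}
(A ∩ B)' = U \ (A ∩ B) = {1, 3, 4, 5, 6, 9, 10, 11}
Verification via A' ∪ B': A' = {1, 3, 5, 6, 9, 10, 11}, B' = {1, 3, 4, 5, 6, 9, 11}
A' ∪ B' = {1, 3, 4, 5, 6, 9, 10, 11} ✓

{1, 3, 4, 5, 6, 9, 10, 11}


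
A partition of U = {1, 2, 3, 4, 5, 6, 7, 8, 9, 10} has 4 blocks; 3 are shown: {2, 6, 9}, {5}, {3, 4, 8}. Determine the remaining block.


U = {1, 2, 3, 4, 5, 6, 7, 8, 9, 10}
Shown blocks: {2, 6, 9}, {5}, {3, 4, 8}
A partition's blocks are pairwise disjoint and cover U, so the missing block = U \ (union of shown blocks).
Union of shown blocks: {2, 3, 4, 5, 6, 8, 9}
Missing block = U \ (union) = {1, 7, 10}

{1, 7, 10}


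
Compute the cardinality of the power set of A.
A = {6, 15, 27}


Set A = {6, 15, 27}
|A| = 3
The power set P(A) contains all subsets of A.
|P(A)| = 2^|A| = 2^3 = 8

8


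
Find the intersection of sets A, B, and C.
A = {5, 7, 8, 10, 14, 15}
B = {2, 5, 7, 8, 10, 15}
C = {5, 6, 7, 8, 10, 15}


Set A = {5, 7, 8, 10, 14, 15}
Set B = {2, 5, 7, 8, 10, 15}
Set C = {5, 6, 7, 8, 10, 15}
First, A ∩ B = {5, 7, 8, 10, 15}
Then, (A ∩ B) ∩ C = {5, 7, 8, 10, 15}

{5, 7, 8, 10, 15}


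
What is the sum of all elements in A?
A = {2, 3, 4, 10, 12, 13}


Set A = {2, 3, 4, 10, 12, 13}
Sum = 2 + 3 + 4 + 10 + 12 + 13 = 44

44


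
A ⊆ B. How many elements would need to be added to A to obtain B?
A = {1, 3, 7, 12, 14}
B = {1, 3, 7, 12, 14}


Set A = {1, 3, 7, 12, 14}, |A| = 5
Set B = {1, 3, 7, 12, 14}, |B| = 5
Since A ⊆ B: B \ A = {}
|B| - |A| = 5 - 5 = 0

0


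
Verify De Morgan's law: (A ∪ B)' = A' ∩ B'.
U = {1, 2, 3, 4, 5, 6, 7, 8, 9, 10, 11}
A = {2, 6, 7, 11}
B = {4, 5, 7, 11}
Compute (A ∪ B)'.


U = {1, 2, 3, 4, 5, 6, 7, 8, 9, 10, 11}
A = {2, 6, 7, 11}, B = {4, 5, 7, 11}
A ∪ B = {2, 4, 5, 6, 7, 11}
(A ∪ B)' = U \ (A ∪ B) = {1, 3, 8, 9, 10}
Verification via A' ∩ B': A' = {1, 3, 4, 5, 8, 9, 10}, B' = {1, 2, 3, 6, 8, 9, 10}
A' ∩ B' = {1, 3, 8, 9, 10} ✓

{1, 3, 8, 9, 10}


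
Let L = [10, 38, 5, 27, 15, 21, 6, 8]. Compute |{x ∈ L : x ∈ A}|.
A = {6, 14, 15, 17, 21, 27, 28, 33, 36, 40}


Set A = {6, 14, 15, 17, 21, 27, 28, 33, 36, 40}
Candidates: [10, 38, 5, 27, 15, 21, 6, 8]
Check each candidate:
10 ∉ A, 38 ∉ A, 5 ∉ A, 27 ∈ A, 15 ∈ A, 21 ∈ A, 6 ∈ A, 8 ∉ A
Count of candidates in A: 4

4


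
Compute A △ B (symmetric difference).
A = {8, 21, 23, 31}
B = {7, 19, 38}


Set A = {8, 21, 23, 31}
Set B = {7, 19, 38}
A △ B = (A \ B) ∪ (B \ A)
Elements in A but not B: {8, 21, 23, 31}
Elements in B but not A: {7, 19, 38}
A △ B = {7, 8, 19, 21, 23, 31, 38}

{7, 8, 19, 21, 23, 31, 38}


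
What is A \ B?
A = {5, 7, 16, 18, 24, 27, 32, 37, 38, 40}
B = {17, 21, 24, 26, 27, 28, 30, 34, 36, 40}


Set A = {5, 7, 16, 18, 24, 27, 32, 37, 38, 40}
Set B = {17, 21, 24, 26, 27, 28, 30, 34, 36, 40}
A \ B includes elements in A that are not in B.
Check each element of A:
5 (not in B, keep), 7 (not in B, keep), 16 (not in B, keep), 18 (not in B, keep), 24 (in B, remove), 27 (in B, remove), 32 (not in B, keep), 37 (not in B, keep), 38 (not in B, keep), 40 (in B, remove)
A \ B = {5, 7, 16, 18, 32, 37, 38}

{5, 7, 16, 18, 32, 37, 38}


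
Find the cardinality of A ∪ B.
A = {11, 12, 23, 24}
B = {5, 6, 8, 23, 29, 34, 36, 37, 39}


Set A = {11, 12, 23, 24}, |A| = 4
Set B = {5, 6, 8, 23, 29, 34, 36, 37, 39}, |B| = 9
A ∩ B = {23}, |A ∩ B| = 1
|A ∪ B| = |A| + |B| - |A ∩ B| = 4 + 9 - 1 = 12

12


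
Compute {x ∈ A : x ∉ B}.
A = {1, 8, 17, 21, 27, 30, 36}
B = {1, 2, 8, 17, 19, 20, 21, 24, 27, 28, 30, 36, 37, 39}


Set A = {1, 8, 17, 21, 27, 30, 36}
Set B = {1, 2, 8, 17, 19, 20, 21, 24, 27, 28, 30, 36, 37, 39}
Check each element of A against B:
1 ∈ B, 8 ∈ B, 17 ∈ B, 21 ∈ B, 27 ∈ B, 30 ∈ B, 36 ∈ B
Elements of A not in B: {}

{}


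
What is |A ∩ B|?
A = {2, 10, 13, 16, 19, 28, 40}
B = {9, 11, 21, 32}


Set A = {2, 10, 13, 16, 19, 28, 40}
Set B = {9, 11, 21, 32}
A ∩ B = {}
|A ∩ B| = 0

0


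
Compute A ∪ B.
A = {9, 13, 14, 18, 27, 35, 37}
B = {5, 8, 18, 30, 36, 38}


Set A = {9, 13, 14, 18, 27, 35, 37}
Set B = {5, 8, 18, 30, 36, 38}
A ∪ B includes all elements in either set.
Elements from A: {9, 13, 14, 18, 27, 35, 37}
Elements from B not already included: {5, 8, 30, 36, 38}
A ∪ B = {5, 8, 9, 13, 14, 18, 27, 30, 35, 36, 37, 38}

{5, 8, 9, 13, 14, 18, 27, 30, 35, 36, 37, 38}


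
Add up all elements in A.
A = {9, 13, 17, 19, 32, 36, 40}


Set A = {9, 13, 17, 19, 32, 36, 40}
Sum = 9 + 13 + 17 + 19 + 32 + 36 + 40 = 166

166


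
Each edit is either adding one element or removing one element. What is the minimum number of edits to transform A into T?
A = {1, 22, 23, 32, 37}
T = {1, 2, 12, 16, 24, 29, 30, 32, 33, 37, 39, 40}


Set A = {1, 22, 23, 32, 37}
Set T = {1, 2, 12, 16, 24, 29, 30, 32, 33, 37, 39, 40}
Elements to remove from A (in A, not in T): {22, 23} → 2 removals
Elements to add to A (in T, not in A): {2, 12, 16, 24, 29, 30, 33, 39, 40} → 9 additions
Total edits = 2 + 9 = 11

11


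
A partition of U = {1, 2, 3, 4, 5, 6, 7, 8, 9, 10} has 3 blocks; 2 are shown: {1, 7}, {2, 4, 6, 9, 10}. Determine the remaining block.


U = {1, 2, 3, 4, 5, 6, 7, 8, 9, 10}
Shown blocks: {1, 7}, {2, 4, 6, 9, 10}
A partition's blocks are pairwise disjoint and cover U, so the missing block = U \ (union of shown blocks).
Union of shown blocks: {1, 2, 4, 6, 7, 9, 10}
Missing block = U \ (union) = {3, 5, 8}

{3, 5, 8}


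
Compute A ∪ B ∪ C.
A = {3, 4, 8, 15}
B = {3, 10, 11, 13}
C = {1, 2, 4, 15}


Set A = {3, 4, 8, 15}
Set B = {3, 10, 11, 13}
Set C = {1, 2, 4, 15}
First, A ∪ B = {3, 4, 8, 10, 11, 13, 15}
Then, (A ∪ B) ∪ C = {1, 2, 3, 4, 8, 10, 11, 13, 15}

{1, 2, 3, 4, 8, 10, 11, 13, 15}


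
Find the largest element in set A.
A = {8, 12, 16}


Set A = {8, 12, 16}
Elements in ascending order: 8, 12, 16
The largest element is 16.

16


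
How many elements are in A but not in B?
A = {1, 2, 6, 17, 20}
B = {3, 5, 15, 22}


Set A = {1, 2, 6, 17, 20}
Set B = {3, 5, 15, 22}
A \ B = {1, 2, 6, 17, 20}
|A \ B| = 5

5


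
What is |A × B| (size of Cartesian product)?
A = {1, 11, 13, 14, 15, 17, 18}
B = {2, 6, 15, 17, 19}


Set A = {1, 11, 13, 14, 15, 17, 18} has 7 elements.
Set B = {2, 6, 15, 17, 19} has 5 elements.
|A × B| = |A| × |B| = 7 × 5 = 35

35


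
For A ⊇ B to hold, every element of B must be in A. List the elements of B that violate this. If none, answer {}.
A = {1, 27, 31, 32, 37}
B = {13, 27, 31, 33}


Set A = {1, 27, 31, 32, 37}
Set B = {13, 27, 31, 33}
Check each element of B against A:
13 ∉ A (include), 27 ∈ A, 31 ∈ A, 33 ∉ A (include)
Elements of B not in A: {13, 33}

{13, 33}


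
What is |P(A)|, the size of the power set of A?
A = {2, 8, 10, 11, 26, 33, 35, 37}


Set A = {2, 8, 10, 11, 26, 33, 35, 37}
|A| = 8
The power set P(A) contains all subsets of A.
|P(A)| = 2^|A| = 2^8 = 256

256


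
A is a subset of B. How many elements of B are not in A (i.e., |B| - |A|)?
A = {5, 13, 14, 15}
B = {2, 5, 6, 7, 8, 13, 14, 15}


Set A = {5, 13, 14, 15}, |A| = 4
Set B = {2, 5, 6, 7, 8, 13, 14, 15}, |B| = 8
Since A ⊆ B: B \ A = {2, 6, 7, 8}
|B| - |A| = 8 - 4 = 4

4


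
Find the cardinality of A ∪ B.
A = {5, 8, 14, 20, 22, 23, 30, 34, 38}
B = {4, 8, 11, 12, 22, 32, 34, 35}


Set A = {5, 8, 14, 20, 22, 23, 30, 34, 38}, |A| = 9
Set B = {4, 8, 11, 12, 22, 32, 34, 35}, |B| = 8
A ∩ B = {8, 22, 34}, |A ∩ B| = 3
|A ∪ B| = |A| + |B| - |A ∩ B| = 9 + 8 - 3 = 14

14


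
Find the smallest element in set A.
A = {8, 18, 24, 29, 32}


Set A = {8, 18, 24, 29, 32}
Elements in ascending order: 8, 18, 24, 29, 32
The smallest element is 8.

8


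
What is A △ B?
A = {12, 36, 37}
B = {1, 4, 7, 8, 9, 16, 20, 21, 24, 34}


Set A = {12, 36, 37}
Set B = {1, 4, 7, 8, 9, 16, 20, 21, 24, 34}
A △ B = (A \ B) ∪ (B \ A)
Elements in A but not B: {12, 36, 37}
Elements in B but not A: {1, 4, 7, 8, 9, 16, 20, 21, 24, 34}
A △ B = {1, 4, 7, 8, 9, 12, 16, 20, 21, 24, 34, 36, 37}

{1, 4, 7, 8, 9, 12, 16, 20, 21, 24, 34, 36, 37}


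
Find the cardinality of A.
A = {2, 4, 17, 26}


Set A = {2, 4, 17, 26}
Listing elements: 2, 4, 17, 26
Counting: 4 elements
|A| = 4

4


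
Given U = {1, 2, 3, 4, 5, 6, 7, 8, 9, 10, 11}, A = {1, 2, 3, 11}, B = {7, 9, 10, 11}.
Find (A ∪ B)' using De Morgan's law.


U = {1, 2, 3, 4, 5, 6, 7, 8, 9, 10, 11}
A = {1, 2, 3, 11}, B = {7, 9, 10, 11}
A ∪ B = {1, 2, 3, 7, 9, 10, 11}
(A ∪ B)' = U \ (A ∪ B) = {4, 5, 6, 8}
Verification via A' ∩ B': A' = {4, 5, 6, 7, 8, 9, 10}, B' = {1, 2, 3, 4, 5, 6, 8}
A' ∩ B' = {4, 5, 6, 8} ✓

{4, 5, 6, 8}


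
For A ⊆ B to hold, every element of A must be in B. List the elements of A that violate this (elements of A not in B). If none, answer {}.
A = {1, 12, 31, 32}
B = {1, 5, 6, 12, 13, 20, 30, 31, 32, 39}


Set A = {1, 12, 31, 32}
Set B = {1, 5, 6, 12, 13, 20, 30, 31, 32, 39}
Check each element of A against B:
1 ∈ B, 12 ∈ B, 31 ∈ B, 32 ∈ B
Elements of A not in B: {}

{}


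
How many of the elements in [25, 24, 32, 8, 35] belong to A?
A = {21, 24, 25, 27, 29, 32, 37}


Set A = {21, 24, 25, 27, 29, 32, 37}
Candidates: [25, 24, 32, 8, 35]
Check each candidate:
25 ∈ A, 24 ∈ A, 32 ∈ A, 8 ∉ A, 35 ∉ A
Count of candidates in A: 3

3


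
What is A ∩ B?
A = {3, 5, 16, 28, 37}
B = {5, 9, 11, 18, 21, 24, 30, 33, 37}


Set A = {3, 5, 16, 28, 37}
Set B = {5, 9, 11, 18, 21, 24, 30, 33, 37}
A ∩ B includes only elements in both sets.
Check each element of A against B:
3 ✗, 5 ✓, 16 ✗, 28 ✗, 37 ✓
A ∩ B = {5, 37}

{5, 37}


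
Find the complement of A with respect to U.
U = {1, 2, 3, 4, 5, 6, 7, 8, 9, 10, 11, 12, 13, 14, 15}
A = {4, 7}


Universal set U = {1, 2, 3, 4, 5, 6, 7, 8, 9, 10, 11, 12, 13, 14, 15}
Set A = {4, 7}
A' = U \ A = elements in U but not in A
Checking each element of U:
1 (not in A, include), 2 (not in A, include), 3 (not in A, include), 4 (in A, exclude), 5 (not in A, include), 6 (not in A, include), 7 (in A, exclude), 8 (not in A, include), 9 (not in A, include), 10 (not in A, include), 11 (not in A, include), 12 (not in A, include), 13 (not in A, include), 14 (not in A, include), 15 (not in A, include)
A' = {1, 2, 3, 5, 6, 8, 9, 10, 11, 12, 13, 14, 15}

{1, 2, 3, 5, 6, 8, 9, 10, 11, 12, 13, 14, 15}


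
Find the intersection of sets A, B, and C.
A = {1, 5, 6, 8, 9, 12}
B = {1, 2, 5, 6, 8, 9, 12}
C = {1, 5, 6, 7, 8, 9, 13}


Set A = {1, 5, 6, 8, 9, 12}
Set B = {1, 2, 5, 6, 8, 9, 12}
Set C = {1, 5, 6, 7, 8, 9, 13}
First, A ∩ B = {1, 5, 6, 8, 9, 12}
Then, (A ∩ B) ∩ C = {1, 5, 6, 8, 9}

{1, 5, 6, 8, 9}


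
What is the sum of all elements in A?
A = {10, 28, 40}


Set A = {10, 28, 40}
Sum = 10 + 28 + 40 = 78

78


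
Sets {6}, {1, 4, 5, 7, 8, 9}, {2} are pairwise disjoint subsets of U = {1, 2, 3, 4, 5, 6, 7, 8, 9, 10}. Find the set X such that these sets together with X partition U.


U = {1, 2, 3, 4, 5, 6, 7, 8, 9, 10}
Shown blocks: {6}, {1, 4, 5, 7, 8, 9}, {2}
A partition's blocks are pairwise disjoint and cover U, so the missing block = U \ (union of shown blocks).
Union of shown blocks: {1, 2, 4, 5, 6, 7, 8, 9}
Missing block = U \ (union) = {3, 10}

{3, 10}


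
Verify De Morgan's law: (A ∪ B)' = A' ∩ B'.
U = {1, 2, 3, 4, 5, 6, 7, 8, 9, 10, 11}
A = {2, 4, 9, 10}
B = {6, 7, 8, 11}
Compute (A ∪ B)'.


U = {1, 2, 3, 4, 5, 6, 7, 8, 9, 10, 11}
A = {2, 4, 9, 10}, B = {6, 7, 8, 11}
A ∪ B = {2, 4, 6, 7, 8, 9, 10, 11}
(A ∪ B)' = U \ (A ∪ B) = {1, 3, 5}
Verification via A' ∩ B': A' = {1, 3, 5, 6, 7, 8, 11}, B' = {1, 2, 3, 4, 5, 9, 10}
A' ∩ B' = {1, 3, 5} ✓

{1, 3, 5}


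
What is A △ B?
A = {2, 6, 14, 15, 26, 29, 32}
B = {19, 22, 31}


Set A = {2, 6, 14, 15, 26, 29, 32}
Set B = {19, 22, 31}
A △ B = (A \ B) ∪ (B \ A)
Elements in A but not B: {2, 6, 14, 15, 26, 29, 32}
Elements in B but not A: {19, 22, 31}
A △ B = {2, 6, 14, 15, 19, 22, 26, 29, 31, 32}

{2, 6, 14, 15, 19, 22, 26, 29, 31, 32}


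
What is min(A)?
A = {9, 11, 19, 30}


Set A = {9, 11, 19, 30}
Elements in ascending order: 9, 11, 19, 30
The smallest element is 9.

9


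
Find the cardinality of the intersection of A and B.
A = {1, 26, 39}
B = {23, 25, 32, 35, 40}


Set A = {1, 26, 39}
Set B = {23, 25, 32, 35, 40}
A ∩ B = {}
|A ∩ B| = 0

0


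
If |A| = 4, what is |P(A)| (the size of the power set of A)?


The set has 4 elements.
The power set contains all possible subsets.
|P(A)| = 2^|A| = 2^4 = 16

16


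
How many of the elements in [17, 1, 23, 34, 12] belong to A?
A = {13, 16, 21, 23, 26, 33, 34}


Set A = {13, 16, 21, 23, 26, 33, 34}
Candidates: [17, 1, 23, 34, 12]
Check each candidate:
17 ∉ A, 1 ∉ A, 23 ∈ A, 34 ∈ A, 12 ∉ A
Count of candidates in A: 2

2


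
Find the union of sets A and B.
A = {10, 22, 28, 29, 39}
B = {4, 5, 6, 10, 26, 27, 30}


Set A = {10, 22, 28, 29, 39}
Set B = {4, 5, 6, 10, 26, 27, 30}
A ∪ B includes all elements in either set.
Elements from A: {10, 22, 28, 29, 39}
Elements from B not already included: {4, 5, 6, 26, 27, 30}
A ∪ B = {4, 5, 6, 10, 22, 26, 27, 28, 29, 30, 39}

{4, 5, 6, 10, 22, 26, 27, 28, 29, 30, 39}


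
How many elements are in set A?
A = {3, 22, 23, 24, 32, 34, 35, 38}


Set A = {3, 22, 23, 24, 32, 34, 35, 38}
Listing elements: 3, 22, 23, 24, 32, 34, 35, 38
Counting: 8 elements
|A| = 8

8


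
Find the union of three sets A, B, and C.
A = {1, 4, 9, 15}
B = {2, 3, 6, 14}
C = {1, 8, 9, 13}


Set A = {1, 4, 9, 15}
Set B = {2, 3, 6, 14}
Set C = {1, 8, 9, 13}
First, A ∪ B = {1, 2, 3, 4, 6, 9, 14, 15}
Then, (A ∪ B) ∪ C = {1, 2, 3, 4, 6, 8, 9, 13, 14, 15}

{1, 2, 3, 4, 6, 8, 9, 13, 14, 15}


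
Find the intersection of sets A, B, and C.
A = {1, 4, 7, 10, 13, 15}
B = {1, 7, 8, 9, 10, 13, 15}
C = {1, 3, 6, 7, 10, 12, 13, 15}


Set A = {1, 4, 7, 10, 13, 15}
Set B = {1, 7, 8, 9, 10, 13, 15}
Set C = {1, 3, 6, 7, 10, 12, 13, 15}
First, A ∩ B = {1, 7, 10, 13, 15}
Then, (A ∩ B) ∩ C = {1, 7, 10, 13, 15}

{1, 7, 10, 13, 15}


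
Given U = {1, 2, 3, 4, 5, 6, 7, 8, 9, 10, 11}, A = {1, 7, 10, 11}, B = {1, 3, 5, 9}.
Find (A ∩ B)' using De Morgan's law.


U = {1, 2, 3, 4, 5, 6, 7, 8, 9, 10, 11}
A = {1, 7, 10, 11}, B = {1, 3, 5, 9}
A ∩ B = {1}
(A ∩ B)' = U \ (A ∩ B) = {2, 3, 4, 5, 6, 7, 8, 9, 10, 11}
Verification via A' ∪ B': A' = {2, 3, 4, 5, 6, 8, 9}, B' = {2, 4, 6, 7, 8, 10, 11}
A' ∪ B' = {2, 3, 4, 5, 6, 7, 8, 9, 10, 11} ✓

{2, 3, 4, 5, 6, 7, 8, 9, 10, 11}


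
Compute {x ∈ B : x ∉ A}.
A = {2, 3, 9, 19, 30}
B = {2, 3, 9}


Set A = {2, 3, 9, 19, 30}
Set B = {2, 3, 9}
Check each element of B against A:
2 ∈ A, 3 ∈ A, 9 ∈ A
Elements of B not in A: {}

{}


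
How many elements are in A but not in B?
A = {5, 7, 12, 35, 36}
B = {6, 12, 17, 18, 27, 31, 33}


Set A = {5, 7, 12, 35, 36}
Set B = {6, 12, 17, 18, 27, 31, 33}
A \ B = {5, 7, 35, 36}
|A \ B| = 4

4


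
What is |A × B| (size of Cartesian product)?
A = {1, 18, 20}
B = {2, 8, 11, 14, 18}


Set A = {1, 18, 20} has 3 elements.
Set B = {2, 8, 11, 14, 18} has 5 elements.
|A × B| = |A| × |B| = 3 × 5 = 15

15


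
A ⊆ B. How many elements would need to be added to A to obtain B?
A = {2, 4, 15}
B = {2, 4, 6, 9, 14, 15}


Set A = {2, 4, 15}, |A| = 3
Set B = {2, 4, 6, 9, 14, 15}, |B| = 6
Since A ⊆ B: B \ A = {6, 9, 14}
|B| - |A| = 6 - 3 = 3

3


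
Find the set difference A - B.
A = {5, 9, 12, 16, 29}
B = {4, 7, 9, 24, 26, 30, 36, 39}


Set A = {5, 9, 12, 16, 29}
Set B = {4, 7, 9, 24, 26, 30, 36, 39}
A \ B includes elements in A that are not in B.
Check each element of A:
5 (not in B, keep), 9 (in B, remove), 12 (not in B, keep), 16 (not in B, keep), 29 (not in B, keep)
A \ B = {5, 12, 16, 29}

{5, 12, 16, 29}


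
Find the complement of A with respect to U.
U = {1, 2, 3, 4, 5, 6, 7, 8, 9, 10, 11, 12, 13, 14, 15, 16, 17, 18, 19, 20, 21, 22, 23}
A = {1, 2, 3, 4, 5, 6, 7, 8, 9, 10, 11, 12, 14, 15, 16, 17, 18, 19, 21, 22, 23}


Universal set U = {1, 2, 3, 4, 5, 6, 7, 8, 9, 10, 11, 12, 13, 14, 15, 16, 17, 18, 19, 20, 21, 22, 23}
Set A = {1, 2, 3, 4, 5, 6, 7, 8, 9, 10, 11, 12, 14, 15, 16, 17, 18, 19, 21, 22, 23}
A' = U \ A = elements in U but not in A
Checking each element of U:
1 (in A, exclude), 2 (in A, exclude), 3 (in A, exclude), 4 (in A, exclude), 5 (in A, exclude), 6 (in A, exclude), 7 (in A, exclude), 8 (in A, exclude), 9 (in A, exclude), 10 (in A, exclude), 11 (in A, exclude), 12 (in A, exclude), 13 (not in A, include), 14 (in A, exclude), 15 (in A, exclude), 16 (in A, exclude), 17 (in A, exclude), 18 (in A, exclude), 19 (in A, exclude), 20 (not in A, include), 21 (in A, exclude), 22 (in A, exclude), 23 (in A, exclude)
A' = {13, 20}

{13, 20}


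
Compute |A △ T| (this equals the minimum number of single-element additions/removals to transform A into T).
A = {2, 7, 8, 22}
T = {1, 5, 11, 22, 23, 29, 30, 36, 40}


Set A = {2, 7, 8, 22}
Set T = {1, 5, 11, 22, 23, 29, 30, 36, 40}
Elements to remove from A (in A, not in T): {2, 7, 8} → 3 removals
Elements to add to A (in T, not in A): {1, 5, 11, 23, 29, 30, 36, 40} → 8 additions
Total edits = 3 + 8 = 11

11


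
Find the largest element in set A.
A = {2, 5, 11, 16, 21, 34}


Set A = {2, 5, 11, 16, 21, 34}
Elements in ascending order: 2, 5, 11, 16, 21, 34
The largest element is 34.

34


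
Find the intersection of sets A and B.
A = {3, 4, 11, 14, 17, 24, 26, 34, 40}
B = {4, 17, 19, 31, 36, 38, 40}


Set A = {3, 4, 11, 14, 17, 24, 26, 34, 40}
Set B = {4, 17, 19, 31, 36, 38, 40}
A ∩ B includes only elements in both sets.
Check each element of A against B:
3 ✗, 4 ✓, 11 ✗, 14 ✗, 17 ✓, 24 ✗, 26 ✗, 34 ✗, 40 ✓
A ∩ B = {4, 17, 40}

{4, 17, 40}


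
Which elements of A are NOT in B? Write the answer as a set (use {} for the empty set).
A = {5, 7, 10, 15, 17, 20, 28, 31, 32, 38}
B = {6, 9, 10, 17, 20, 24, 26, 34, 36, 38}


Set A = {5, 7, 10, 15, 17, 20, 28, 31, 32, 38}
Set B = {6, 9, 10, 17, 20, 24, 26, 34, 36, 38}
Check each element of A against B:
5 ∉ B (include), 7 ∉ B (include), 10 ∈ B, 15 ∉ B (include), 17 ∈ B, 20 ∈ B, 28 ∉ B (include), 31 ∉ B (include), 32 ∉ B (include), 38 ∈ B
Elements of A not in B: {5, 7, 15, 28, 31, 32}

{5, 7, 15, 28, 31, 32}


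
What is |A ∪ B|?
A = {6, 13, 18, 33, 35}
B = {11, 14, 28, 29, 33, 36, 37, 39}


Set A = {6, 13, 18, 33, 35}, |A| = 5
Set B = {11, 14, 28, 29, 33, 36, 37, 39}, |B| = 8
A ∩ B = {33}, |A ∩ B| = 1
|A ∪ B| = |A| + |B| - |A ∩ B| = 5 + 8 - 1 = 12

12


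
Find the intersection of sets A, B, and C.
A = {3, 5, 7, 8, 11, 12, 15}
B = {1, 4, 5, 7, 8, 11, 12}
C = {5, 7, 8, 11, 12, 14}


Set A = {3, 5, 7, 8, 11, 12, 15}
Set B = {1, 4, 5, 7, 8, 11, 12}
Set C = {5, 7, 8, 11, 12, 14}
First, A ∩ B = {5, 7, 8, 11, 12}
Then, (A ∩ B) ∩ C = {5, 7, 8, 11, 12}

{5, 7, 8, 11, 12}


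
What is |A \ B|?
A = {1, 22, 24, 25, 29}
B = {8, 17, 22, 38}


Set A = {1, 22, 24, 25, 29}
Set B = {8, 17, 22, 38}
A \ B = {1, 24, 25, 29}
|A \ B| = 4

4


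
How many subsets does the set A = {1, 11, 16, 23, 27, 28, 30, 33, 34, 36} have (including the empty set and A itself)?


Set A = {1, 11, 16, 23, 27, 28, 30, 33, 34, 36}
|A| = 10
The power set P(A) contains all subsets of A.
|P(A)| = 2^|A| = 2^10 = 1024

1024


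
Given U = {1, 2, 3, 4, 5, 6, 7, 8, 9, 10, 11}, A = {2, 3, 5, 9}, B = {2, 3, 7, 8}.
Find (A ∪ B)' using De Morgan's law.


U = {1, 2, 3, 4, 5, 6, 7, 8, 9, 10, 11}
A = {2, 3, 5, 9}, B = {2, 3, 7, 8}
A ∪ B = {2, 3, 5, 7, 8, 9}
(A ∪ B)' = U \ (A ∪ B) = {1, 4, 6, 10, 11}
Verification via A' ∩ B': A' = {1, 4, 6, 7, 8, 10, 11}, B' = {1, 4, 5, 6, 9, 10, 11}
A' ∩ B' = {1, 4, 6, 10, 11} ✓

{1, 4, 6, 10, 11}


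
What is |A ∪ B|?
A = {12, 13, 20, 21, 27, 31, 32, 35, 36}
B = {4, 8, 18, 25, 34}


Set A = {12, 13, 20, 21, 27, 31, 32, 35, 36}, |A| = 9
Set B = {4, 8, 18, 25, 34}, |B| = 5
A ∩ B = {}, |A ∩ B| = 0
|A ∪ B| = |A| + |B| - |A ∩ B| = 9 + 5 - 0 = 14

14


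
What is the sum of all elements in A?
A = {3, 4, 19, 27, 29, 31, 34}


Set A = {3, 4, 19, 27, 29, 31, 34}
Sum = 3 + 4 + 19 + 27 + 29 + 31 + 34 = 147

147


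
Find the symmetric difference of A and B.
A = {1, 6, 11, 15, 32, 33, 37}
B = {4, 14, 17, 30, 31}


Set A = {1, 6, 11, 15, 32, 33, 37}
Set B = {4, 14, 17, 30, 31}
A △ B = (A \ B) ∪ (B \ A)
Elements in A but not B: {1, 6, 11, 15, 32, 33, 37}
Elements in B but not A: {4, 14, 17, 30, 31}
A △ B = {1, 4, 6, 11, 14, 15, 17, 30, 31, 32, 33, 37}

{1, 4, 6, 11, 14, 15, 17, 30, 31, 32, 33, 37}


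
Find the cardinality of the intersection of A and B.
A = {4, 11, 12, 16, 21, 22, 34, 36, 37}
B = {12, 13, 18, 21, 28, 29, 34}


Set A = {4, 11, 12, 16, 21, 22, 34, 36, 37}
Set B = {12, 13, 18, 21, 28, 29, 34}
A ∩ B = {12, 21, 34}
|A ∩ B| = 3

3


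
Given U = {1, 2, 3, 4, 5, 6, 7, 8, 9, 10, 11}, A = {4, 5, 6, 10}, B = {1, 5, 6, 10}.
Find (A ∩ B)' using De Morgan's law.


U = {1, 2, 3, 4, 5, 6, 7, 8, 9, 10, 11}
A = {4, 5, 6, 10}, B = {1, 5, 6, 10}
A ∩ B = {5, 6, 10}
(A ∩ B)' = U \ (A ∩ B) = {1, 2, 3, 4, 7, 8, 9, 11}
Verification via A' ∪ B': A' = {1, 2, 3, 7, 8, 9, 11}, B' = {2, 3, 4, 7, 8, 9, 11}
A' ∪ B' = {1, 2, 3, 4, 7, 8, 9, 11} ✓

{1, 2, 3, 4, 7, 8, 9, 11}


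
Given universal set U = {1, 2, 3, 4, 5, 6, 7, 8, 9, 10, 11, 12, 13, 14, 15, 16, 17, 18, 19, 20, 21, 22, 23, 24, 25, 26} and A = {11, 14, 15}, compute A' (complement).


Universal set U = {1, 2, 3, 4, 5, 6, 7, 8, 9, 10, 11, 12, 13, 14, 15, 16, 17, 18, 19, 20, 21, 22, 23, 24, 25, 26}
Set A = {11, 14, 15}
A' = U \ A = elements in U but not in A
Checking each element of U:
1 (not in A, include), 2 (not in A, include), 3 (not in A, include), 4 (not in A, include), 5 (not in A, include), 6 (not in A, include), 7 (not in A, include), 8 (not in A, include), 9 (not in A, include), 10 (not in A, include), 11 (in A, exclude), 12 (not in A, include), 13 (not in A, include), 14 (in A, exclude), 15 (in A, exclude), 16 (not in A, include), 17 (not in A, include), 18 (not in A, include), 19 (not in A, include), 20 (not in A, include), 21 (not in A, include), 22 (not in A, include), 23 (not in A, include), 24 (not in A, include), 25 (not in A, include), 26 (not in A, include)
A' = {1, 2, 3, 4, 5, 6, 7, 8, 9, 10, 12, 13, 16, 17, 18, 19, 20, 21, 22, 23, 24, 25, 26}

{1, 2, 3, 4, 5, 6, 7, 8, 9, 10, 12, 13, 16, 17, 18, 19, 20, 21, 22, 23, 24, 25, 26}


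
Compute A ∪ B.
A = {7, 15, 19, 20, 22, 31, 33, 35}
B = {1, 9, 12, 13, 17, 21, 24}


Set A = {7, 15, 19, 20, 22, 31, 33, 35}
Set B = {1, 9, 12, 13, 17, 21, 24}
A ∪ B includes all elements in either set.
Elements from A: {7, 15, 19, 20, 22, 31, 33, 35}
Elements from B not already included: {1, 9, 12, 13, 17, 21, 24}
A ∪ B = {1, 7, 9, 12, 13, 15, 17, 19, 20, 21, 22, 24, 31, 33, 35}

{1, 7, 9, 12, 13, 15, 17, 19, 20, 21, 22, 24, 31, 33, 35}
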